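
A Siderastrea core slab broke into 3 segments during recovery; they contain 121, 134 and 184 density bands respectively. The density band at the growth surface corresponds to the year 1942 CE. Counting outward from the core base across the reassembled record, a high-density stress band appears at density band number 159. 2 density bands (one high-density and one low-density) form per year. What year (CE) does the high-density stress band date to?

Total density bands = 121 + 134 + 184 = 439.
Between density band 159 and the growth surface there are 439 − 159 = 280 density bands.
280 density bands at 2 per year is 280 / 2 = 140 years.
The density band at the growth surface is 1942 CE, so the high-density stress band dates to 1942 − 140 = 1802 CE.

1802 CE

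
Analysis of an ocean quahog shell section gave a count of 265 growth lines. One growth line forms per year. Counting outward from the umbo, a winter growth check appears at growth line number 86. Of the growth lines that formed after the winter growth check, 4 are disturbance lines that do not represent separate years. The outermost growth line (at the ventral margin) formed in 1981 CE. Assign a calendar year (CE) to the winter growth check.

265 − 86 = 179 growth lines lie beyond the winter growth check toward the ventral margin.
Excluding 4 false growth lines: 179 − 4 = 175.
Counting back 175 years from 1981 CE places the winter growth check in 1981 − 175 = 1806 CE.

1806 CE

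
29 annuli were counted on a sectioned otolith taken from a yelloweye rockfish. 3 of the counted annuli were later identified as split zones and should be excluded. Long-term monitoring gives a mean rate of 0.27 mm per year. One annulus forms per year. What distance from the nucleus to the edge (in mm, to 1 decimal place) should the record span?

7.0 mm

True annulus count = 29 − 3 = 26.
26 years at 0.27 mm/year gives 0.27 × 26 = 7.0 mm.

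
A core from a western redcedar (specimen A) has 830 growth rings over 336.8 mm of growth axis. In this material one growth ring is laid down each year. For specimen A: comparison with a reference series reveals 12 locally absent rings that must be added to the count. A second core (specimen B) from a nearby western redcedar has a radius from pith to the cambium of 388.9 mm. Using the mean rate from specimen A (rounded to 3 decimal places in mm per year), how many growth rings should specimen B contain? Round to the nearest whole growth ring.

972 growth rings

Specimen A: adjusted count: 830 + 12 = 842 growth rings.
A: 336.8 mm over 842 years gives 336.8 / 842 ≈ 0.400 mm/year.
For B, 388.9 / 0.400 = 972.25 years ≈ 972 growth rings.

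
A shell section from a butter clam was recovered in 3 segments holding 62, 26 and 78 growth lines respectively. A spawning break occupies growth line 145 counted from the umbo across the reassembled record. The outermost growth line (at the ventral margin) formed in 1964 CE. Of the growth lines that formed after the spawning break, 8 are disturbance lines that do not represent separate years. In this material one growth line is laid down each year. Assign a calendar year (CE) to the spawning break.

1951 CE

Total growth lines = 62 + 26 + 78 = 166.
166 − 145 = 21 growth lines lie beyond the spawning break toward the ventral margin.
Removing the 8 false growth lines leaves 21 − 8 = 13 true growth lines beyond the spawning break.
Counting back 13 years from 1964 CE places the spawning break in 1964 − 13 = 1951 CE.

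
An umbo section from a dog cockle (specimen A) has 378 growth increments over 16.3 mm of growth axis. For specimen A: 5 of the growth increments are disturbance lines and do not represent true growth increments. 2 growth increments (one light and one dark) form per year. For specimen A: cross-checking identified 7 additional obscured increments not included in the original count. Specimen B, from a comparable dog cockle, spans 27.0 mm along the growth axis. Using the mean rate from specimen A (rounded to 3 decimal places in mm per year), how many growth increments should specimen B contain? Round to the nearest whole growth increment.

Specimen A: correcting the raw count gives 378 − 5 + 7 = 380 true growth increments.
Specimen A: with 2 growth increments per year, 380 / 2 = 190 years.
A: 16.3 mm over 190 years gives 16.3 / 190 ≈ 0.086 mm/year.
Specimen B: 27.0 mm / 0.086 mm per year = 313.95 years; at 2 growth increments per year that is 313.95 × 2 ≈ 628 growth increments.

628 growth increments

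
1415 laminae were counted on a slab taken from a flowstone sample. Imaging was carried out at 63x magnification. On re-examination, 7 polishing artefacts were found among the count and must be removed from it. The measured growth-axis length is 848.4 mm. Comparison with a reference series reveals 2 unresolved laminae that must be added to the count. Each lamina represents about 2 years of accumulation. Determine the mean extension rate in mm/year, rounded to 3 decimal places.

Adjusted count: 1415 − 7 + 2 = 1410 laminae.
1410 laminae at 2 years each span 1410 × 2 = 2820 years.
848.4 mm over 2820 years gives 848.4 / 2820 ≈ 0.301 mm/year.

0.301 mm/year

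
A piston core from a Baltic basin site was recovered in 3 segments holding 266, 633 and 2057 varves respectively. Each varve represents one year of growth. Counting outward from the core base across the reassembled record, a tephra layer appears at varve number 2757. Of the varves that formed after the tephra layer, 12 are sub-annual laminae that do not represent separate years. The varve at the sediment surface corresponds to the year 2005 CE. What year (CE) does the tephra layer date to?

Total varves = 266 + 633 + 2057 = 2956.
The tephra layer sits at varve 2757 from the core base, so 2956 − 2757 = 199 varves formed after it.
Excluding 12 false varves: 199 − 12 = 187.
Counting back 187 years from 2005 CE places the tephra layer in 2005 − 187 = 1818 CE.

1818 CE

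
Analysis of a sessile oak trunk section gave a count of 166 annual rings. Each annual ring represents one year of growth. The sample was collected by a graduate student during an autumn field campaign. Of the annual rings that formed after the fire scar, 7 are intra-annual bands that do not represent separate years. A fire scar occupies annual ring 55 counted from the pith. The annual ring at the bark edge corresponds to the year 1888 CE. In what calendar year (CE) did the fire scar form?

1784 CE

The fire scar sits at annual ring 55 from the pith, so 166 − 55 = 111 annual rings formed after it.
Excluding 7 false annual rings: 111 − 7 = 104.
Counting back 104 years from 1888 CE places the fire scar in 1888 − 104 = 1784 CE.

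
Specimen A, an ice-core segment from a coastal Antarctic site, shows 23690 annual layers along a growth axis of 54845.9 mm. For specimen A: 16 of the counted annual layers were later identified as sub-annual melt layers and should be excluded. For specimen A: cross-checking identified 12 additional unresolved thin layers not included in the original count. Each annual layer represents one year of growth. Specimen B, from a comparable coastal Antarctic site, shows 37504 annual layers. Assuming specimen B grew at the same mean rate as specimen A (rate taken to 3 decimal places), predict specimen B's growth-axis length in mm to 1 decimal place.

Specimen A: correcting the raw count gives 23690 − 16 + 12 = 23686 true annual layers.
A: Extension rate ≈ 54845.9 / 23686 = 2.316 mm/year.
For B, 2.316 mm/year × 37504 years = 86859.3 mm.

86859.3 mm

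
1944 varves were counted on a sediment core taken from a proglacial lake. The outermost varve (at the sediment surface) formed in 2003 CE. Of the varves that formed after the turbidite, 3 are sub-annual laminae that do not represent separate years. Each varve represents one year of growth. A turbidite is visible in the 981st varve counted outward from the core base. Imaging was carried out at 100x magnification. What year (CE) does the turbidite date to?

1043 CE

The turbidite sits at varve 981 from the core base, so 1944 − 981 = 963 varves formed after it.
Excluding 3 false varves: 963 − 3 = 960.
The varve at the sediment surface is 2003 CE, so the turbidite dates to 2003 − 960 = 1043 CE.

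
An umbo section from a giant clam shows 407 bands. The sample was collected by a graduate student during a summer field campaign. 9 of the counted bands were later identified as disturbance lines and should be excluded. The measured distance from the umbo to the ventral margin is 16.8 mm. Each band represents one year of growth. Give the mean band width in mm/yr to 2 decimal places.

True band count = 407 − 9 = 398.
Extension rate ≈ 16.8 / 398 = 0.04 mm/yr.

0.04 mm/yr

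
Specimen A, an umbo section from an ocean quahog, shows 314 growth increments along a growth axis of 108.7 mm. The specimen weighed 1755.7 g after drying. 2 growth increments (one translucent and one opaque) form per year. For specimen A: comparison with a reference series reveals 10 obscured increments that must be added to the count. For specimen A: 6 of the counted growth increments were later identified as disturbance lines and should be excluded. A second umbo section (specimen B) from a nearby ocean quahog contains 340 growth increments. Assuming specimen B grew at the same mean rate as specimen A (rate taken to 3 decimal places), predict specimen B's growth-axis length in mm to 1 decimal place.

116.3 mm

Specimen A: adjusted count: 314 − 6 + 10 = 318 growth increments.
Specimen A: dividing by 2 growth increments per year: 318 / 2 = 159 years.
A: 108.7 mm over 159 years gives 108.7 / 159 ≈ 0.684 mm/year.
Specimen B: 340 growth increments at 2 per year is 340 / 2 = 170 years. For B, 0.684 mm/year × 170 years = 116.3 mm.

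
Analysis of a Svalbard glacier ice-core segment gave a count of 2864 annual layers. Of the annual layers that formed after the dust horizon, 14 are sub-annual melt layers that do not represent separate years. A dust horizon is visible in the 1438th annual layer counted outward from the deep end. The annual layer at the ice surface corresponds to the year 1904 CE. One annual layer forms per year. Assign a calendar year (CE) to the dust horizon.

492 CE

The dust horizon sits at annual layer 1438 from the deep end, so 2864 − 1438 = 1426 annual layers formed after it.
1426 − 14 false = 1412 true annual layers after the dust horizon.
The annual layer at the ice surface is 1904 CE, so the dust horizon dates to 1904 − 1412 = 492 CE.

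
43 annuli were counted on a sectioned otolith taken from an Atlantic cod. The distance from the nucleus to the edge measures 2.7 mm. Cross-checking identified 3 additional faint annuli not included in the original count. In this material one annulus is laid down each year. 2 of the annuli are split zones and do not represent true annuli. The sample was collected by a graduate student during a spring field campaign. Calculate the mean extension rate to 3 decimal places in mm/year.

Adjusted count: 43 − 2 + 3 = 44 annuli.
Mean rate = 2.7 mm / 44 years ≈ 0.061 mm/year.

0.061 mm/year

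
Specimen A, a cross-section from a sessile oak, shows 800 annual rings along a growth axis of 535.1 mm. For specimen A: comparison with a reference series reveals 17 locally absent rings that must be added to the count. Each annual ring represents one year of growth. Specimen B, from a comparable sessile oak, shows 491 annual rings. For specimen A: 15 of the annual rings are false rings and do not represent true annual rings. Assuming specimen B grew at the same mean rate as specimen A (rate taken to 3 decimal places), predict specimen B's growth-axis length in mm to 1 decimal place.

Specimen A: adjusted count: 800 − 15 + 17 = 802 annual rings.
A: Extension rate ≈ 535.1 / 802 = 0.667 mm per year.
Length of B = 0.667 × 491 = 327.5 mm.

327.5 mm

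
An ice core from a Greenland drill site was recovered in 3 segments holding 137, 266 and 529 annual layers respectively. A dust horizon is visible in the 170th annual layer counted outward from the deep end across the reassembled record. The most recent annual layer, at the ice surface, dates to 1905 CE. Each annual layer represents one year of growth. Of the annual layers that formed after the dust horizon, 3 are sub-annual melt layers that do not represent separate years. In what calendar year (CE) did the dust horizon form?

1146 CE

Total annual layers = 137 + 266 + 529 = 932.
The dust horizon sits at annual layer 170 from the deep end, so 932 − 170 = 762 annual layers formed after it.
Excluding 3 false annual layers: 762 − 3 = 759.
1905 − 759 = 1146 CE.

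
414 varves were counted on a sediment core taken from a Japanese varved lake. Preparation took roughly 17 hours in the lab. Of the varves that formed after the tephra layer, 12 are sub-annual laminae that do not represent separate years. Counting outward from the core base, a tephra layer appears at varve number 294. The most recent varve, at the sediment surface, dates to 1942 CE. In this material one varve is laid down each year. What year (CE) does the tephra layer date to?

1834 CE

Between varve 294 and the sediment surface there are 414 − 294 = 120 varves.
Excluding 12 false varves: 120 − 12 = 108.
Counting back 108 years from 1942 CE places the tephra layer in 1942 − 108 = 1834 CE.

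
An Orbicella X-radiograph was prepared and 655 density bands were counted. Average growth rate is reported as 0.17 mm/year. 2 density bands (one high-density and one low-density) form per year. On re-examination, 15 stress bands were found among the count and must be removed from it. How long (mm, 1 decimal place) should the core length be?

Correcting the raw count gives 655 − 15 = 640 true density bands.
With 2 density bands per year, 640 / 2 = 320 years.
Predicted length = 0.17 mm/year × 320 years = 54.4 mm.

54.4 mm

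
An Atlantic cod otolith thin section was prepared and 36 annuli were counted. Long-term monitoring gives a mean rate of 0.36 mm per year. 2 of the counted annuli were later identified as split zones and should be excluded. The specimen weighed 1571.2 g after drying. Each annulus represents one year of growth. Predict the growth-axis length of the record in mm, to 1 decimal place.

12.2 mm

Correcting the raw count gives 36 − 2 = 34 true annuli.
Length ≈ 0.36 × 34 = 12.2 mm.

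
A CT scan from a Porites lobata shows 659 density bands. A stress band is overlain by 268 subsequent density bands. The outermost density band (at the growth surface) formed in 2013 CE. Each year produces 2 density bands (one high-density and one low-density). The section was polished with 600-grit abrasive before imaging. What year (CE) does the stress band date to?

268 density bands formed after the stress band.
268 density bands at 2 per year is 268 / 2 = 134 years.
Counting back 134 years from 2013 CE places the stress band in 2013 − 134 = 1879 CE.

1879 CE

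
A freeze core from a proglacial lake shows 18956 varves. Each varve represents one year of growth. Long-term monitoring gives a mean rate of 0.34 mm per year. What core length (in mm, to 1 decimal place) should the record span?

6445.0 mm

18956 years of growth are recorded.
Predicted length = 0.34 mm/year × 18956 years = 6445.0 mm.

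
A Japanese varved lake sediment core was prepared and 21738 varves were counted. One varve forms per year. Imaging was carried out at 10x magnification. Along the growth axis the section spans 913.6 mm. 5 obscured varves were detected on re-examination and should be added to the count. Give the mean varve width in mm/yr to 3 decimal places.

After corrections the count is 21738 + 5 = 21743 varves.
Mean rate = 913.6 mm / 21743 years ≈ 0.042 mm/yr.

0.042 mm/yr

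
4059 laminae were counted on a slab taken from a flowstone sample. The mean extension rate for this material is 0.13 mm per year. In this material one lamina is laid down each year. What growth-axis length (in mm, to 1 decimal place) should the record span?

4059 years of growth are recorded.
Predicted length = 0.13 mm/year × 4059 years = 527.7 mm.

527.7 mm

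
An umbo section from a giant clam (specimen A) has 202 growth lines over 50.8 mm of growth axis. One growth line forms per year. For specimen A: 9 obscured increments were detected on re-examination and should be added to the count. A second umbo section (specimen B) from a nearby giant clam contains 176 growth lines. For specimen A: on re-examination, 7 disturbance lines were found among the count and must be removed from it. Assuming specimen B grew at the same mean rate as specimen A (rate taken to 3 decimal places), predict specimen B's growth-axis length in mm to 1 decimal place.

43.8 mm

Specimen A: adjusted count: 202 − 7 + 9 = 204 growth lines.
A: 50.8 mm over 204 years gives 50.8 / 204 ≈ 0.249 mm/yr.
Length of B = 0.249 × 176 = 43.8 mm.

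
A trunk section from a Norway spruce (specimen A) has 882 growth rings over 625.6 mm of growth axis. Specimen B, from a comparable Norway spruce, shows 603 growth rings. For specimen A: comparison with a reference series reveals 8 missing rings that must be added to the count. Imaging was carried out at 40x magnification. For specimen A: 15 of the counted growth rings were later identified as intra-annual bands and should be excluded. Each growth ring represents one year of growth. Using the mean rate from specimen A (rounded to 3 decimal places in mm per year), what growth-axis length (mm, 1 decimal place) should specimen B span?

Specimen A: adjusted count: 882 − 15 + 8 = 875 growth rings.
A: Extension rate ≈ 625.6 / 875 = 0.715 mm/yr.
For B, 0.715 mm/year × 603 years = 431.1 mm.

431.1 mm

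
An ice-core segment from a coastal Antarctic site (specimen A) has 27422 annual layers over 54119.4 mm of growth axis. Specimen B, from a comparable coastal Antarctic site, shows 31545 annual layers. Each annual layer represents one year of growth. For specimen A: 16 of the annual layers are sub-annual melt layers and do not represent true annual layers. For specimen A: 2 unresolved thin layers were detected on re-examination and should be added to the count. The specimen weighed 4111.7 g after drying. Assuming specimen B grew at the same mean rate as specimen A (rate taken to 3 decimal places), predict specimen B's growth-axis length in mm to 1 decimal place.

62301.4 mm

Specimen A: true annual layer count = 27422 − 16 + 2 = 27408.
A: Mean rate = 54119.4 mm / 27408 years ≈ 1.975 mm/year.
Length of B = 1.975 × 31545 = 62301.4 mm.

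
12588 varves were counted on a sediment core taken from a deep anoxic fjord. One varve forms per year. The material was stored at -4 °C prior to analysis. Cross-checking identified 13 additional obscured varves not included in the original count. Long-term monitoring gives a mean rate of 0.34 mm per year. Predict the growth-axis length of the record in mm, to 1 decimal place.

4284.3 mm

After corrections the count is 12588 + 13 = 12601 varves.
Predicted length = 0.34 mm/year × 12601 years = 4284.3 mm.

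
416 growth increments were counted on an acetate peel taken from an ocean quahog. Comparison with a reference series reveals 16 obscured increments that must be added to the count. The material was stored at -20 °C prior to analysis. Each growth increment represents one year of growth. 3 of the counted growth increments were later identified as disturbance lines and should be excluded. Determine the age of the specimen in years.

429 years

After corrections the count is 416 − 3 + 16 = 429 growth increments.
With a one-to-one growth increment periodicity this is 429 years.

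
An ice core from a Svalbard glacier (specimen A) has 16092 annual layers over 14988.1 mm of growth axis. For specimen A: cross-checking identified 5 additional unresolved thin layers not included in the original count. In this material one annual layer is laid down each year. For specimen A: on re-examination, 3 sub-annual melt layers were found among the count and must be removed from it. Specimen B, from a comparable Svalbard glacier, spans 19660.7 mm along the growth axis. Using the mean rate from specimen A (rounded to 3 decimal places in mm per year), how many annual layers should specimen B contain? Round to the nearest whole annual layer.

Specimen A: after corrections the count is 16092 − 3 + 5 = 16094 annual layers.
A: Mean rate = 14988.1 mm / 16094 years ≈ 0.931 mm/yr.
B spans 19660.7 / 0.931 = 21117.83 years ≈ 21118 annual layers.

21118 annual layers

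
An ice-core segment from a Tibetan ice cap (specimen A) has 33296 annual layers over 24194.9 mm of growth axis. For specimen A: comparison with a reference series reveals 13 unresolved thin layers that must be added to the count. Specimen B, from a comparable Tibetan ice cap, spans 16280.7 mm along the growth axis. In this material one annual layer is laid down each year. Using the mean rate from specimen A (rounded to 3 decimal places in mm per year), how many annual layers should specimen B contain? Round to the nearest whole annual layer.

22425 annual layers

Specimen A: after corrections the count is 33296 + 13 = 33309 annual layers.
A: Extension rate ≈ 24194.9 / 33309 = 0.726 mm per year.
B spans 16280.7 / 0.726 = 22425.21 years ≈ 22425 annual layers.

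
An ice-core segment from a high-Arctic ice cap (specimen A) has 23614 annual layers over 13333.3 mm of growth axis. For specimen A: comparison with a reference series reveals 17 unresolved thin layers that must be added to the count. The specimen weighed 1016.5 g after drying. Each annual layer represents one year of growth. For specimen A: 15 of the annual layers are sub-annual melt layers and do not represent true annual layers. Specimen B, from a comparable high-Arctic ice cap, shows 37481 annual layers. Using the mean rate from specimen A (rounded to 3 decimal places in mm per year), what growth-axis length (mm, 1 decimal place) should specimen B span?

21176.8 mm

Specimen A: adjusted count: 23614 − 15 + 17 = 23616 annual layers.
A: 13333.3 mm over 23616 years gives 13333.3 / 23616 ≈ 0.565 mm/year.
B's length ≈ 0.565 × 37481 = 21176.8 mm.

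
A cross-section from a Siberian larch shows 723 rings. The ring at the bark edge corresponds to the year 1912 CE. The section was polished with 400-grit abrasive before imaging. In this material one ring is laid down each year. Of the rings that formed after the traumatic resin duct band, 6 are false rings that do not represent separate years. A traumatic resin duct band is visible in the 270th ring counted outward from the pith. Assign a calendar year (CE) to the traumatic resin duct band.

1465 CE

The traumatic resin duct band sits at ring 270 from the pith, so 723 − 270 = 453 rings formed after it.
453 − 6 false = 447 true rings after the traumatic resin duct band.
1912 − 447 = 1465 CE.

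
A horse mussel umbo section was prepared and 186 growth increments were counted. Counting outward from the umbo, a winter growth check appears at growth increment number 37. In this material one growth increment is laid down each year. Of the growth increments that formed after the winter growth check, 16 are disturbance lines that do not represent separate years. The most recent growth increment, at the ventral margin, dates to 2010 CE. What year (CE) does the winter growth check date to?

1877 CE

The winter growth check sits at growth increment 37 from the umbo, so 186 − 37 = 149 growth increments formed after it.
Excluding 16 false growth increments: 149 − 16 = 133.
2010 − 133 = 1877 CE.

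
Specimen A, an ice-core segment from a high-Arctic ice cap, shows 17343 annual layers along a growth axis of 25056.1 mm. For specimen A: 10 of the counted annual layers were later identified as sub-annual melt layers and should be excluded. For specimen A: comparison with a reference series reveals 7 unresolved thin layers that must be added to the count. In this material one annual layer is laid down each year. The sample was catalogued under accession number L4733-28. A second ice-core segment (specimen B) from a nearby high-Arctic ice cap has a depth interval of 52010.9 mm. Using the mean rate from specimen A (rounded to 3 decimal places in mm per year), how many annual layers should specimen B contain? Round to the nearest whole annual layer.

35994 annual layers

Specimen A: true annual layer count = 17343 − 10 + 7 = 17340.
A: Extension rate ≈ 25056.1 / 17340 = 1.445 mm per year.
For B, 52010.9 / 1.445 = 35993.70 years ≈ 35994 annual layers.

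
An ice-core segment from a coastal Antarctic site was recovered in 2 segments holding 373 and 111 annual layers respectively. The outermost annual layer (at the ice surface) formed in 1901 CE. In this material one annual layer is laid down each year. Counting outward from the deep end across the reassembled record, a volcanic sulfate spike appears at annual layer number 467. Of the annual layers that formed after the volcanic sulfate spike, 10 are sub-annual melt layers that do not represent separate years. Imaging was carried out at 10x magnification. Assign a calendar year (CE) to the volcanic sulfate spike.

Total annual layers = 373 + 111 = 484.
484 − 467 = 17 annual layers lie beyond the volcanic sulfate spike toward the ice surface.
Excluding 10 false annual layers: 17 − 10 = 7.
Counting back 7 years from 1901 CE places the volcanic sulfate spike in 1901 − 7 = 1894 CE.

1894 CE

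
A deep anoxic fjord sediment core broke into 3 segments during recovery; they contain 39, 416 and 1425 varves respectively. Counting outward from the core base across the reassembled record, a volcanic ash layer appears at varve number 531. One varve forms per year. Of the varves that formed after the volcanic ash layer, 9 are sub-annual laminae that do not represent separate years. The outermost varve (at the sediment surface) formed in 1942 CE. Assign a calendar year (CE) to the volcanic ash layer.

Total varves = 39 + 416 + 1425 = 1880.
The volcanic ash layer sits at varve 531 from the core base, so 1880 − 531 = 1349 varves formed after it.
1349 − 9 false = 1340 true varves after the volcanic ash layer.
The varve at the sediment surface is 1942 CE, so the volcanic ash layer dates to 1942 − 1340 = 602 CE.

602 CE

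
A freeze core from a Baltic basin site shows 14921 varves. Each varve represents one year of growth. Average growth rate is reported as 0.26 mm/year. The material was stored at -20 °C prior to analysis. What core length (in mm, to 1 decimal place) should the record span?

3879.5 mm

14921 years of growth are recorded.
Length ≈ 0.26 × 14921 = 3879.5 mm.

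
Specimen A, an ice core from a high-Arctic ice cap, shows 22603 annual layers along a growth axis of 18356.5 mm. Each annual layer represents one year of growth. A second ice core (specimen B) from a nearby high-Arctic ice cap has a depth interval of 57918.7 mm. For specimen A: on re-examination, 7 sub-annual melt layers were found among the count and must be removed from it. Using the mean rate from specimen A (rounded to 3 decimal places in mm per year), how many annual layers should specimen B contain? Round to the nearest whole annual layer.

Specimen A: true annual layer count = 22603 − 7 = 22596.
A: 18356.5 mm over 22596 years gives 18356.5 / 22596 ≈ 0.812 mm/year.
B spans 57918.7 / 0.812 = 71328.45 years ≈ 71328 annual layers.

71328 annual layers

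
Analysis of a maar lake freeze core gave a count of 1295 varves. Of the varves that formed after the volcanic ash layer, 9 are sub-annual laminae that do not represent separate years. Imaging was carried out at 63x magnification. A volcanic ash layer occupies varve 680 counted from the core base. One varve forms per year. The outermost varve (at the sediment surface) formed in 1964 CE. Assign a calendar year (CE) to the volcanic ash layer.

Between varve 680 and the sediment surface there are 1295 − 680 = 615 varves.
Removing the 9 false varves leaves 615 − 9 = 606 true varves beyond the volcanic ash layer.
Counting back 606 years from 1964 CE places the volcanic ash layer in 1964 − 606 = 1358 CE.

1358 CE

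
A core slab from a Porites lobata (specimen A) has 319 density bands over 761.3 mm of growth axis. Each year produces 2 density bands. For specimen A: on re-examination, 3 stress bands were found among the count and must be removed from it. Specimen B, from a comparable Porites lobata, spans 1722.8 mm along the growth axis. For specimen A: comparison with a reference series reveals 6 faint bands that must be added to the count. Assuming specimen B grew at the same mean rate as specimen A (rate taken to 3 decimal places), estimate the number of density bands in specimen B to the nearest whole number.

729 density bands

Specimen A: after corrections the count is 319 − 3 + 6 = 322 density bands.
Specimen A: dividing by 2 density bands per year: 322 / 2 = 161 years.
A: Extension rate ≈ 761.3 / 161 = 4.729 mm per year.
B spans 1722.8 / 4.729 = 364.31 years; at 2 density bands per year that is 364.31 × 2 ≈ 729 density bands.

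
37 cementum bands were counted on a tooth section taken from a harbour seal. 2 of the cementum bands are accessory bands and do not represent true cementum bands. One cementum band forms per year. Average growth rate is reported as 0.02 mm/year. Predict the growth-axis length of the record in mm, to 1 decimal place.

0.7 mm

True cementum band count = 37 − 2 = 35.
Length ≈ 0.02 × 35 = 0.7 mm.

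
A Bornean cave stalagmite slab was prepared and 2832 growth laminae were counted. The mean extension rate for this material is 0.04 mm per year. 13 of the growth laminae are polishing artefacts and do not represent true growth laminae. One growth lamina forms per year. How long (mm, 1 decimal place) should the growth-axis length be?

True growth lamina count = 2832 − 13 = 2819.
2819 years at 0.04 mm/year gives 0.04 × 2819 = 112.8 mm.

112.8 mm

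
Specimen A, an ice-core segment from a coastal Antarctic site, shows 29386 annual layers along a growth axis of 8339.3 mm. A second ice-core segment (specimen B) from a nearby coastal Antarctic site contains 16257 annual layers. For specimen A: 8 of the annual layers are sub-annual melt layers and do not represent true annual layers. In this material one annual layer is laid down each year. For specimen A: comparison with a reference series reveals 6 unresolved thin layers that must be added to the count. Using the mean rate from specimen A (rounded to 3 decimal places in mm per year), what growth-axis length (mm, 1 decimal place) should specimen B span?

Specimen A: adjusted count: 29386 − 8 + 6 = 29384 annual layers.
A: Mean rate = 8339.3 mm / 29384 years ≈ 0.284 mm/year.
Length of B = 0.284 × 16257 = 4617.0 mm.

4617.0 mm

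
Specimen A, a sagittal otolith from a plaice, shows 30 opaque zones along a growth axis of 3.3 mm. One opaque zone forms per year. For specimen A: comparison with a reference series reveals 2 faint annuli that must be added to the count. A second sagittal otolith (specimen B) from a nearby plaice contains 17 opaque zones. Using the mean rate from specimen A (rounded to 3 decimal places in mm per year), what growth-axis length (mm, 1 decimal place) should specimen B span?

1.8 mm

Specimen A: adjusted count: 30 + 2 = 32 opaque zones.
A: Extension rate ≈ 3.3 / 32 = 0.103 mm per year.
B's length ≈ 0.103 × 17 = 1.8 mm.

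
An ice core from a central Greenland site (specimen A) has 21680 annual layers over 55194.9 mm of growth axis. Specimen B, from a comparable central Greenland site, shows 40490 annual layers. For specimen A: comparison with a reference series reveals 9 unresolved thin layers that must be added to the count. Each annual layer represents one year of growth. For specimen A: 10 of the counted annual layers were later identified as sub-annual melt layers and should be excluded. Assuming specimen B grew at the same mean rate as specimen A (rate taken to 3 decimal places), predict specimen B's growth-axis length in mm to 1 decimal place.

103087.5 mm

Specimen A: true annual layer count = 21680 − 10 + 9 = 21679.
A: Mean rate = 55194.9 mm / 21679 years ≈ 2.546 mm/year.
B's length ≈ 2.546 × 40490 = 103087.5 mm.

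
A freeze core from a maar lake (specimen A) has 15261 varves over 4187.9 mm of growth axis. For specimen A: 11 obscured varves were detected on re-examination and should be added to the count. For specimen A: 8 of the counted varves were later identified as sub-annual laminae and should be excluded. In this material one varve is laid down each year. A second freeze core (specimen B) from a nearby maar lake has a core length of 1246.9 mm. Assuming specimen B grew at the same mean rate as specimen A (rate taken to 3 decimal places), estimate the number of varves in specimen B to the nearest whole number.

4551 varves

Specimen A: correcting the raw count gives 15261 − 8 + 11 = 15264 true varves.
A: 4187.9 mm over 15264 years gives 4187.9 / 15264 ≈ 0.274 mm/year.
B spans 1246.9 / 0.274 = 4550.73 years ≈ 4551 varves.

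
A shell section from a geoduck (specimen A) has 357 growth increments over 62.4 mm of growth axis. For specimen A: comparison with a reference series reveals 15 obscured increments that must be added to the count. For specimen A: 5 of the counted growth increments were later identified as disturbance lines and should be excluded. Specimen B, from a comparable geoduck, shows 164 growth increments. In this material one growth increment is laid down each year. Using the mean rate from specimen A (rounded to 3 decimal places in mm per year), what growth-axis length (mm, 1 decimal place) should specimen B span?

Specimen A: after corrections the count is 357 − 5 + 15 = 367 growth increments.
A: 62.4 mm over 367 years gives 62.4 / 367 ≈ 0.170 mm/year.
B's length ≈ 0.170 × 164 = 27.9 mm.

27.9 mm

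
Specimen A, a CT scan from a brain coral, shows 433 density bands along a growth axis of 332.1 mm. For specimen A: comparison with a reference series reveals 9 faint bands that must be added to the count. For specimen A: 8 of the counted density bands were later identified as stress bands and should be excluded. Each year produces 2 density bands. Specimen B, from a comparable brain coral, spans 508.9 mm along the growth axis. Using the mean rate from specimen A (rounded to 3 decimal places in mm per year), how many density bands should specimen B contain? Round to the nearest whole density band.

Specimen A: true density band count = 433 − 8 + 9 = 434.
Specimen A: with 2 density bands per year, 434 / 2 = 217 years.
A: Extension rate ≈ 332.1 / 217 = 1.530 mm/year.
B spans 508.9 / 1.530 = 332.61 years; at 2 density bands per year that is 332.61 × 2 ≈ 665 density bands.

665 density bands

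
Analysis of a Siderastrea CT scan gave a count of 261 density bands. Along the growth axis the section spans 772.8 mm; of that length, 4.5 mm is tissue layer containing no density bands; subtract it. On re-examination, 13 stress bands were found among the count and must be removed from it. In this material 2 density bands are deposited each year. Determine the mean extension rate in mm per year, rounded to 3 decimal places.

6.196 mm per year

Correcting the raw count gives 261 − 13 = 248 true density bands.
Dividing by 2 density bands per year: 248 / 2 = 124 years.
The growth record spans 772.8 − 4.5 = 768.3 mm.
Extension rate ≈ 768.3 / 124 = 6.196 mm per year.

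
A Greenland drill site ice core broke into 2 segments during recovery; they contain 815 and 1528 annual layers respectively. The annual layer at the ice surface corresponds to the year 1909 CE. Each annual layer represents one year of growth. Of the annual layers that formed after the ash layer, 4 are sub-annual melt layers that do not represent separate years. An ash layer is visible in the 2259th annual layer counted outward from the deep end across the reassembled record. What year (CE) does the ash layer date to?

1829 CE

Total annual layers = 815 + 1528 = 2343.
Between annual layer 2259 and the ice surface there are 2343 − 2259 = 84 annual layers.
Excluding 4 false annual layers: 84 − 4 = 80.
The annual layer at the ice surface is 1909 CE, so the ash layer dates to 1909 − 80 = 1829 CE.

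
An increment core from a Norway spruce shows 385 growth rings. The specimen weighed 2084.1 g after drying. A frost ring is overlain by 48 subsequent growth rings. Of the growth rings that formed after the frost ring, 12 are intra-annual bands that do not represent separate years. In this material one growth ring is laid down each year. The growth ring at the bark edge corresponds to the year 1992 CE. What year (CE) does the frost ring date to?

48 growth rings formed after the frost ring.
48 − 12 false = 36 true growth rings after the frost ring.
1992 − 36 = 1956 CE.

1956 CE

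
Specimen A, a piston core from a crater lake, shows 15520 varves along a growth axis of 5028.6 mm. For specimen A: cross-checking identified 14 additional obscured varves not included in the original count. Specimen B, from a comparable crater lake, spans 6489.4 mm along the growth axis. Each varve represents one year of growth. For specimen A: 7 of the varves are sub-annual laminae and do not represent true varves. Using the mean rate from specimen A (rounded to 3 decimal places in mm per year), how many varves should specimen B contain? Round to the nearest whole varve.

Specimen A: adjusted count: 15520 − 7 + 14 = 15527 varves.
A: Mean rate = 5028.6 mm / 15527 years ≈ 0.324 mm per year.
Specimen B: 6489.4 mm / 0.324 mm per year = 20029.01 years ≈ 20029 varves.

20029 varves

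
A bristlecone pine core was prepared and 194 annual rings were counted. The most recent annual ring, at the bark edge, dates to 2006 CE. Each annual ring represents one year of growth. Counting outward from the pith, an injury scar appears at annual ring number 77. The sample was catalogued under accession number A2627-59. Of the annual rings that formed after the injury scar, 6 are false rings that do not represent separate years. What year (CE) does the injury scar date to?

1895 CE

194 − 77 = 117 annual rings lie beyond the injury scar toward the bark edge.
Excluding 6 false annual rings: 117 − 6 = 111.
2006 − 111 = 1895 CE.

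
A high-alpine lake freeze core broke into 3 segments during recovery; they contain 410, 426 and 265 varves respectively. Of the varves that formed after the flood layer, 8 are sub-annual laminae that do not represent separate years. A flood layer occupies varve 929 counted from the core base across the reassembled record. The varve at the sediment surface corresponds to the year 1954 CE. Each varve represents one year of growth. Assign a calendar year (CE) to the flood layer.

1790 CE

Total varves = 410 + 426 + 265 = 1101.
The flood layer sits at varve 929 from the core base, so 1101 − 929 = 172 varves formed after it.
Excluding 8 false varves: 172 − 8 = 164.
Counting back 164 years from 1954 CE places the flood layer in 1954 − 164 = 1790 CE.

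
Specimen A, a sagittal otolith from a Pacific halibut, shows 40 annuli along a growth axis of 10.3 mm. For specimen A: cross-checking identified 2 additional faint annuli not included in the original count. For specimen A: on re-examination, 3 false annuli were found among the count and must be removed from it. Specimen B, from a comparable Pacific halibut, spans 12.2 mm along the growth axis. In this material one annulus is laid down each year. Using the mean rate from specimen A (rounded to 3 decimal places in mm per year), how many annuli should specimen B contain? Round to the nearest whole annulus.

46 annuli

Specimen A: after corrections the count is 40 − 3 + 2 = 39 annuli.
A: Extension rate ≈ 10.3 / 39 = 0.264 mm/year.
Specimen B: 12.2 mm / 0.264 mm per year = 46.21 years ≈ 46 annuli.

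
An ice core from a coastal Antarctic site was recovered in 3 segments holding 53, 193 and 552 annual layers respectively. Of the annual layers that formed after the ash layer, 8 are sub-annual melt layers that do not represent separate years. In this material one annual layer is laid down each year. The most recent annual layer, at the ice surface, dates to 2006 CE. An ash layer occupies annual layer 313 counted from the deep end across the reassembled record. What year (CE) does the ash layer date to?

1529 CE

Total annual layers = 53 + 193 + 552 = 798.
Between annual layer 313 and the ice surface there are 798 − 313 = 485 annual layers.
Excluding 8 false annual layers: 485 − 8 = 477.
Counting back 477 years from 2006 CE places the ash layer in 2006 − 477 = 1529 CE.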